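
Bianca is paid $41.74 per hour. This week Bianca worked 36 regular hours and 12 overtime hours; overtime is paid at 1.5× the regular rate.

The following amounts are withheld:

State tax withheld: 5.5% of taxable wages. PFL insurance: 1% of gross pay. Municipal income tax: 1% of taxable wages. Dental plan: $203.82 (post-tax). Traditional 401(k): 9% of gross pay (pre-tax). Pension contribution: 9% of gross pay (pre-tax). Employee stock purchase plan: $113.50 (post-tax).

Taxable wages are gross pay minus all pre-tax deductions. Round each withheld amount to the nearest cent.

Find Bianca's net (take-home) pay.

Regular pay: 36 × $41.74 = $1,502.64
Overtime pay: 12 × $41.74 × 1.5 = $751.32
Gross pay = $1,502.64 + $751.32 = $2,253.96
Pension contribution: $2,253.96 × 0.09 = $202.86
Traditional 401(k): $2,253.96 × 0.09 = $202.86
Pre-tax total = $202.86 + $202.86 = $405.72
Taxable wages = $2,253.96 − $405.72 = $1,848.24
State tax withheld: $1,848.24 × 0.055 = $101.65
Municipal income tax: $1,848.24 × 0.01 = $18.48
PFL insurance: $2,253.96 × 0.01 = $22.54
Dental plan: $203.82
Employee stock purchase plan: $113.50
Total deductions = $202.86 + $202.86 + $101.65 + $18.48 + $22.54 + $203.82 + $113.50 = $865.71
Net pay = $2,253.96 − $865.71 = $1,388.25

$1,388.25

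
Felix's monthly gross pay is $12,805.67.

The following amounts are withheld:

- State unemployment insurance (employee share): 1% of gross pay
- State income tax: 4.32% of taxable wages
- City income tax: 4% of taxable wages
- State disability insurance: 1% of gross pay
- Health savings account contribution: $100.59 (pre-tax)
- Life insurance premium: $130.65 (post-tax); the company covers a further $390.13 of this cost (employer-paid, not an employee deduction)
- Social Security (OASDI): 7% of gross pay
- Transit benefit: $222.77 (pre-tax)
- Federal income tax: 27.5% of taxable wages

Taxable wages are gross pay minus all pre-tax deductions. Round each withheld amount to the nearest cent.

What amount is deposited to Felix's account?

Health savings account contribution: $100.59
Transit benefit: $222.77
Pre-tax total = $100.59 + $222.77 = $323.36
Taxable wages = $12,805.67 − $323.36 = $12,482.31
City income tax: $12,482.31 × 0.04 = $499.29
Federal income tax: $12,482.31 × 0.275 = $3,432.64
State income tax: $12,482.31 × 0.0432 = $539.24
State unemployment insurance (employee share): $12,805.67 × 0.01 = $128.06
State disability insurance: $12,805.67 × 0.01 = $128.06
Social Security (OASDI): $12,805.67 × 0.07 = $896.40
Life insurance premium: $130.65
(Employer's $390.13 toward life insurance premium is not withheld from the employee.)
Total deductions = $100.59 + $222.77 + $499.29 + $3,432.64 + $539.24 + $128.06 + $128.06 + $896.40 + $130.65 = $6,077.70
Net pay = $12,805.67 − $6,077.70 = $6,727.97

$6,727.97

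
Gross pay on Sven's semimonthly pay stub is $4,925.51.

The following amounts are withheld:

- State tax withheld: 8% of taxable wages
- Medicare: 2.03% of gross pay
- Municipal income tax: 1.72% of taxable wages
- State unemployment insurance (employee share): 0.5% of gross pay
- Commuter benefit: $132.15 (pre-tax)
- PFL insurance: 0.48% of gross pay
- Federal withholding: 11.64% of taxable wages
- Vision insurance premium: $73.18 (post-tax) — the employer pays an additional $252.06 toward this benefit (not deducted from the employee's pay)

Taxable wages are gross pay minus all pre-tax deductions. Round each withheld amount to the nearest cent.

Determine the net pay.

$3,548.05

Commuter benefit: $132.15
Taxable wages = $4,925.51 − $132.15 = $4,793.36
State tax withheld: $4,793.36 × 0.08 = $383.47
Municipal income tax: $4,793.36 × 0.0172 = $82.45
Federal withholding: $4,793.36 × 0.1164 = $557.95
State unemployment insurance (employee share): $4,925.51 × 0.005 = $24.63
PFL insurance: $4,925.51 × 0.0048 = $23.64
Medicare: $4,925.51 × 0.0203 = $99.99
Vision insurance premium: $73.18
(Employer's $252.06 toward vision insurance premium is not withheld from the employee.)
Total deductions = $132.15 + $383.47 + $82.45 + $557.95 + $24.63 + $23.64 + $99.99 + $73.18 = $1,377.46
Net pay = $4,925.51 − $1,377.46 = $3,548.05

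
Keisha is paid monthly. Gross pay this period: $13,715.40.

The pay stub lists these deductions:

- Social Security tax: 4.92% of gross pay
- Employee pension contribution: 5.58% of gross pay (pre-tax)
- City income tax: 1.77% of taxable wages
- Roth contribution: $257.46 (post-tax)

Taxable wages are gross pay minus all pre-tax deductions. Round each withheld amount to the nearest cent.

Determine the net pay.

$11,788.60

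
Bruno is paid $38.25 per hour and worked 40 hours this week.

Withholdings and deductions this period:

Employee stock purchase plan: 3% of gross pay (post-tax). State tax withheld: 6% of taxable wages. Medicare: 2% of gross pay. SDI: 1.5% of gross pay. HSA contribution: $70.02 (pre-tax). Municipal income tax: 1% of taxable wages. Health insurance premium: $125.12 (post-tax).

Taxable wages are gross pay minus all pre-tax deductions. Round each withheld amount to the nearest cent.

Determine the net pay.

$1,133.21

Gross pay: 40 × $38.25 = $1,530.00
HSA contribution: $70.02
Taxable wages = $1,530.00 − $70.02 = $1,459.98
Municipal income tax: $1,459.98 × 0.01 = $14.60
State tax withheld: $1,459.98 × 0.06 = $87.60
SDI: $1,530.00 × 0.015 = $22.95
Medicare: $1,530.00 × 0.02 = $30.60
Health insurance premium: $125.12
Employee stock purchase plan: $1,530.00 × 0.03 = $45.90
Total deductions = $70.02 + $14.60 + $87.60 + $22.95 + $30.60 + $125.12 + $45.90 = $396.79
Net pay = $1,530.00 − $396.79 = $1,133.21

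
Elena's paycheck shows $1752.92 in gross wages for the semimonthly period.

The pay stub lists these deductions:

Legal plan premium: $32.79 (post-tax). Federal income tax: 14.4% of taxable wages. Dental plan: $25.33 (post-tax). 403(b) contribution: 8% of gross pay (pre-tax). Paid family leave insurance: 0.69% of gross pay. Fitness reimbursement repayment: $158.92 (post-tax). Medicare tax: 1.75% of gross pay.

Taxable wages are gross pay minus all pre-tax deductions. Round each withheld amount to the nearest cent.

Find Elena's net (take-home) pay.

403(b) contribution: $1752.92 × 0.08 = $140.23
Taxable wages = $1752.92 − $140.23 = $1612.69
Federal income tax: $1612.69 × 0.144 = $232.23
Medicare tax: $1752.92 × 0.0175 = $30.68
Paid family leave insurance: $1752.92 × 0.0069 = $12.10
Legal plan premium: $32.79
Fitness reimbursement repayment: $158.92
Dental plan: $25.33
Total deductions = $140.23 + $232.23 + $30.68 + $12.10 + $32.79 + $158.92 + $25.33 = $632.28
Net pay = $1752.92 − $632.28 = $1120.64

$1120.64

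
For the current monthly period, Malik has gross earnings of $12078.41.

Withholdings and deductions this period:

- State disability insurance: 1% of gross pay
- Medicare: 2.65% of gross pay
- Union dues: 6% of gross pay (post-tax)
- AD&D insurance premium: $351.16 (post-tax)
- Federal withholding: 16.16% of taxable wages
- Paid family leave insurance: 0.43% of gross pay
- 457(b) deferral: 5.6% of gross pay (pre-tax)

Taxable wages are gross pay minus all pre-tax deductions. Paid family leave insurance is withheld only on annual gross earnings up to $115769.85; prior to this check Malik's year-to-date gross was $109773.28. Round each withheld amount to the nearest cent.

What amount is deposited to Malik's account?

457(b) deferral: $12078.41 × 0.056 = $676.39
Taxable wages = $12078.41 − $676.39 = $11402.02
Federal withholding: $11402.02 × 0.1616 = $1842.57
State disability insurance: $12078.41 × 0.01 = $120.78
Medicare: $12078.41 × 0.0265 = $320.08
Paid family leave insurance: only $115769.85 − $109773.28 = $5996.57 of this check is subject → $5996.57 × 0.0043 = $25.79
Union dues: $12078.41 × 0.06 = $724.70
AD&D insurance premium: $351.16
Total deductions = $676.39 + $1842.57 + $120.78 + $320.08 + $25.79 + $724.70 + $351.16 = $4061.47
Net pay = $12078.41 − $4061.47 = $8016.94

$8016.94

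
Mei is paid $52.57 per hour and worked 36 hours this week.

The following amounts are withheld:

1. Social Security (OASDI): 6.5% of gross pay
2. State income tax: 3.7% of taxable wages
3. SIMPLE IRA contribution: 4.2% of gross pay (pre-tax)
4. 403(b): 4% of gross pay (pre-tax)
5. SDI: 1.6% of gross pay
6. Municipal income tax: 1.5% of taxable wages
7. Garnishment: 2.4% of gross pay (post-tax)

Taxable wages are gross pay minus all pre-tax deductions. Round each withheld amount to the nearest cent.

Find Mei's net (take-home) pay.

$1,448.28

Gross pay: 36 × $52.57 = $1,892.52
SIMPLE IRA contribution: $1,892.52 × 0.042 = $79.49
403(b): $1,892.52 × 0.04 = $75.70
Pre-tax total = $79.49 + $75.70 = $155.19
Taxable wages = $1,892.52 − $155.19 = $1,737.33
State income tax: $1,737.33 × 0.037 = $64.28
Municipal income tax: $1,737.33 × 0.015 = $26.06
SDI: $1,892.52 × 0.016 = $30.28
Social Security (OASDI): $1,892.52 × 0.065 = $123.01
Garnishment: $1,892.52 × 0.024 = $45.42
Total deductions = $79.49 + $75.70 + $64.28 + $26.06 + $30.28 + $123.01 + $45.42 = $444.24
Net pay = $1,892.52 − $444.24 = $1,448.28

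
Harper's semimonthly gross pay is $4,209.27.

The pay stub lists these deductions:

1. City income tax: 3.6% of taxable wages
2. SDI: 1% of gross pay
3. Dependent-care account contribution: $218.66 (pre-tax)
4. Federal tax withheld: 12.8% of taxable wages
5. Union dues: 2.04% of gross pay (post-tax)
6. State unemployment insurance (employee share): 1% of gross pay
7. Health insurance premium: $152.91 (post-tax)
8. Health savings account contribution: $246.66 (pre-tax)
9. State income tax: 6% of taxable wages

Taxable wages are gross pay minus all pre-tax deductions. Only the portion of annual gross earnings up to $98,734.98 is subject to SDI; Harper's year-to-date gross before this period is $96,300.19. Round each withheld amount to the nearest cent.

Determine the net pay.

Dependent-care account contribution: $218.66
Health savings account contribution: $246.66
Pre-tax total = $218.66 + $246.66 = $465.32
Taxable wages = $4,209.27 − $465.32 = $3,743.95
City income tax: $3,743.95 × 0.036 = $134.78
State income tax: $3,743.95 × 0.06 = $224.64
Federal tax withheld: $3,743.95 × 0.128 = $479.23
SDI: only $98,734.98 − $96,300.19 = $2,434.79 of this check is subject → $2,434.79 × 0.01 = $24.35
State unemployment insurance (employee share): $4,209.27 × 0.01 = $42.09
Health insurance premium: $152.91
Union dues: $4,209.27 × 0.0204 = $85.87
Total deductions = $218.66 + $246.66 + $134.78 + $224.64 + $479.23 + $24.35 + $42.09 + $152.91 + $85.87 = $1,609.19
Net pay = $4,209.27 − $1,609.19 = $2,600.08

$2,600.08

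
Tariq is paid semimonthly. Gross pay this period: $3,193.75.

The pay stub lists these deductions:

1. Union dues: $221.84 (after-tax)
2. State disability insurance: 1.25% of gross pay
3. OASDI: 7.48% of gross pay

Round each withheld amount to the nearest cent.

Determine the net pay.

$2,693.10

OASDI: $3,193.75 × 0.0748 = $238.89
State disability insurance: $3,193.75 × 0.0125 = $39.92
Union dues: $221.84
Total deductions = $238.89 + $39.92 + $221.84 = $500.65
Net pay = $3,193.75 − $500.65 = $2,693.10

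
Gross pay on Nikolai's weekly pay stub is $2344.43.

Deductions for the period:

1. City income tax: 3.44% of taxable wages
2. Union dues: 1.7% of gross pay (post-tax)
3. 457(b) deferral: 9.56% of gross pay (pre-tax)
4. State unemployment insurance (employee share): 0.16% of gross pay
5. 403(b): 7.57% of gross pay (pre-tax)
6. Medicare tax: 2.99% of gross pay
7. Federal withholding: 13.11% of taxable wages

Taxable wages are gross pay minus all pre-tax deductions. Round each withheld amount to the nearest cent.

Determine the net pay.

457(b) deferral: $2344.43 × 0.0956 = $224.13
403(b): $2344.43 × 0.0757 = $177.47
Pre-tax total = $224.13 + $177.47 = $401.60
Taxable wages = $2344.43 − $401.60 = $1942.83
Federal withholding: $1942.83 × 0.1311 = $254.71
City income tax: $1942.83 × 0.0344 = $66.83
State unemployment insurance (employee share): $2344.43 × 0.0016 = $3.75
Medicare tax: $2344.43 × 0.0299 = $70.10
Union dues: $2344.43 × 0.017 = $39.86
Total deductions = $224.13 + $177.47 + $254.71 + $66.83 + $3.75 + $70.10 + $39.86 = $836.85
Net pay = $2344.43 − $836.85 = $1507.58

$1507.58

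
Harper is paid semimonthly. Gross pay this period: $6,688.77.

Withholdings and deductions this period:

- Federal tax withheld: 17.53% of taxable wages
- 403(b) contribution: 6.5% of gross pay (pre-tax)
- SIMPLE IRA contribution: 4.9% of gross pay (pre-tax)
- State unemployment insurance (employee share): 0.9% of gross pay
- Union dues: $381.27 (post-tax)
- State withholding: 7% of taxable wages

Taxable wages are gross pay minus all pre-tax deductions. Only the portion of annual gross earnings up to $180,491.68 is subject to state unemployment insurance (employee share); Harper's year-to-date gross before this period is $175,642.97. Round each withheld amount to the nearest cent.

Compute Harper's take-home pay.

403(b) contribution: $6,688.77 × 0.065 = $434.77
SIMPLE IRA contribution: $6,688.77 × 0.049 = $327.75
Pre-tax total = $434.77 + $327.75 = $762.52
Taxable wages = $6,688.77 − $762.52 = $5,926.25
State withholding: $5,926.25 × 0.07 = $414.84
Federal tax withheld: $5,926.25 × 0.1753 = $1,038.87
State unemployment insurance (employee share): only $180,491.68 − $175,642.97 = $4,848.71 of this check is subject → $4,848.71 × 0.009 = $43.64
Union dues: $381.27
Total deductions = $434.77 + $327.75 + $414.84 + $1,038.87 + $43.64 + $381.27 = $2,641.14
Net pay = $6,688.77 − $2,641.14 = $4,047.63

$4,047.63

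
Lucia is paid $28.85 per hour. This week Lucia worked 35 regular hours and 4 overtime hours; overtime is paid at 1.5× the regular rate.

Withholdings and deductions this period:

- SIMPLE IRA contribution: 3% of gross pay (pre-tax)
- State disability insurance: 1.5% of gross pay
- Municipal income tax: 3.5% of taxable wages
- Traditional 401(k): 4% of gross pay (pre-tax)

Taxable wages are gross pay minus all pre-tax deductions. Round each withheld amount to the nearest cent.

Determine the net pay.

$1,043.81

Regular pay: 35 × $28.85 = $1,009.75
Overtime pay: 4 × $28.85 × 1.5 = $173.10
Gross pay = $1,009.75 + $173.10 = $1,182.85
Traditional 401(k): $1,182.85 × 0.04 = $47.31
SIMPLE IRA contribution: $1,182.85 × 0.03 = $35.49
Pre-tax total = $47.31 + $35.49 = $82.80
Taxable wages = $1,182.85 − $82.80 = $1,100.05
Municipal income tax: $1,100.05 × 0.035 = $38.50
State disability insurance: $1,182.85 × 0.015 = $17.74
Total deductions = $47.31 + $35.49 + $38.50 + $17.74 = $139.04
Net pay = $1,182.85 − $139.04 = $1,043.81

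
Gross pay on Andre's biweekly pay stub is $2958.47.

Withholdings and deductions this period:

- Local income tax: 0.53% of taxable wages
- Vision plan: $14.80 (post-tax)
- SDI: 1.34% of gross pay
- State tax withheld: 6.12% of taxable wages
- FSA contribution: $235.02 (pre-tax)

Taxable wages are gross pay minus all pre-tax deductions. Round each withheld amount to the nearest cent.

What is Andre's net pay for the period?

$2487.90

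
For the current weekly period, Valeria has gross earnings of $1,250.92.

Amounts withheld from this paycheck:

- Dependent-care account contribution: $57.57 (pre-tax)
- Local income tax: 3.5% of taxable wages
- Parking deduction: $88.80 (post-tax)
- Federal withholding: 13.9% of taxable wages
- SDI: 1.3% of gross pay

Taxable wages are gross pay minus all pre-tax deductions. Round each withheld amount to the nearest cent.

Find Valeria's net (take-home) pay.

$880.64

Dependent-care account contribution: $57.57
Taxable wages = $1,250.92 − $57.57 = $1,193.35
Federal withholding: $1,193.35 × 0.139 = $165.88
Local income tax: $1,193.35 × 0.035 = $41.77
SDI: $1,250.92 × 0.013 = $16.26
Parking deduction: $88.80
Total deductions = $57.57 + $165.88 + $41.77 + $16.26 + $88.80 = $370.28
Net pay = $1,250.92 − $370.28 = $880.64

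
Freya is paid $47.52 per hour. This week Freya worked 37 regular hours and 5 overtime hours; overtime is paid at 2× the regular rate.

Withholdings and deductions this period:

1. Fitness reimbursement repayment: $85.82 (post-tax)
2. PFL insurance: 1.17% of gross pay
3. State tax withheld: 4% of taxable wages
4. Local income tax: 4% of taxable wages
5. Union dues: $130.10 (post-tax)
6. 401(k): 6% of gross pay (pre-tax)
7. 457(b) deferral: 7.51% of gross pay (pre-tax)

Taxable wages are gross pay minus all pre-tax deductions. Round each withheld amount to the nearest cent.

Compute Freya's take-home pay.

$1535.11

Regular pay: 37 × $47.52 = $1758.24
Overtime pay: 5 × $47.52 × 2 = $475.20
Gross pay = $1758.24 + $475.20 = $2233.44
457(b) deferral: $2233.44 × 0.0751 = $167.73
401(k): $2233.44 × 0.06 = $134.01
Pre-tax total = $167.73 + $134.01 = $301.74
Taxable wages = $2233.44 − $301.74 = $1931.70
Local income tax: $1931.70 × 0.04 = $77.27
State tax withheld: $1931.70 × 0.04 = $77.27
PFL insurance: $2233.44 × 0.0117 = $26.13
Union dues: $130.10
Fitness reimbursement repayment: $85.82
Total deductions = $167.73 + $134.01 + $77.27 + $77.27 + $26.13 + $130.10 + $85.82 = $698.33
Net pay = $2233.44 − $698.33 = $1535.11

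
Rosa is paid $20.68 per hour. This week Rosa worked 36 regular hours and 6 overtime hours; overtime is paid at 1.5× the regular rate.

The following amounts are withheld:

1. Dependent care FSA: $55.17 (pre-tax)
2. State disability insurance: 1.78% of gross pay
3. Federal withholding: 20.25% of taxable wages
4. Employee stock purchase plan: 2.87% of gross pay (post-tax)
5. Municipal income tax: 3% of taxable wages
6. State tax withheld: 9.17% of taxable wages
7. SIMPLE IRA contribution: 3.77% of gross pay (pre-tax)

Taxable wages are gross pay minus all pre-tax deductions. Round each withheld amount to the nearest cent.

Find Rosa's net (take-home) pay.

$524.64

Regular pay: 36 × $20.68 = $744.48
Overtime pay: 6 × $20.68 × 1.5 = $186.12
Gross pay = $744.48 + $186.12 = $930.60
Dependent care FSA: $55.17
SIMPLE IRA contribution: $930.60 × 0.0377 = $35.08
Pre-tax total = $55.17 + $35.08 = $90.25
Taxable wages = $930.60 − $90.25 = $840.35
Municipal income tax: $840.35 × 0.03 = $25.21
Federal withholding: $840.35 × 0.2025 = $170.17
State tax withheld: $840.35 × 0.0917 = $77.06
State disability insurance: $930.60 × 0.0178 = $16.56
Employee stock purchase plan: $930.60 × 0.0287 = $26.71
Total deductions = $55.17 + $35.08 + $25.21 + $170.17 + $77.06 + $16.56 + $26.71 = $405.96
Net pay = $930.60 − $405.96 = $524.64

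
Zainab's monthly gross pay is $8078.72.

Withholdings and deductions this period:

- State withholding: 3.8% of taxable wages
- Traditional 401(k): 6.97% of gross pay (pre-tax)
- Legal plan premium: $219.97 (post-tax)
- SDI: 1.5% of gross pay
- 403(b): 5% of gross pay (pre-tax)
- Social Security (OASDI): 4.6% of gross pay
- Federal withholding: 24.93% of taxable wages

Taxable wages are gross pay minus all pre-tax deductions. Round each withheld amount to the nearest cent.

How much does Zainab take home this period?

$4355.74

403(b): $8078.72 × 0.05 = $403.94
Traditional 401(k): $8078.72 × 0.0697 = $563.09
Pre-tax total = $403.94 + $563.09 = $967.03
Taxable wages = $8078.72 − $967.03 = $7111.69
State withholding: $7111.69 × 0.038 = $270.24
Federal withholding: $7111.69 × 0.2493 = $1772.94
Social Security (OASDI): $8078.72 × 0.046 = $371.62
SDI: $8078.72 × 0.015 = $121.18
Legal plan premium: $219.97
Total deductions = $403.94 + $563.09 + $270.24 + $1772.94 + $371.62 + $121.18 + $219.97 = $3722.98
Net pay = $8078.72 − $3722.98 = $4355.74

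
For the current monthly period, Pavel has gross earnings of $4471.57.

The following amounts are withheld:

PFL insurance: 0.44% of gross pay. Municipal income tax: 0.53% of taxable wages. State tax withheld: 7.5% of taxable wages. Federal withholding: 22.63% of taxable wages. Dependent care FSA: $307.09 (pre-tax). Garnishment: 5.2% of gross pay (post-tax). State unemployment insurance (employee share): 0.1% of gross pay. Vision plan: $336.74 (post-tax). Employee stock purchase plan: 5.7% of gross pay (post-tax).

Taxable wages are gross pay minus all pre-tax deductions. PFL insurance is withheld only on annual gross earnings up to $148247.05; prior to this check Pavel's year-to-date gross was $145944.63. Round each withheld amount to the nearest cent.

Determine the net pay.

Dependent care FSA: $307.09
Taxable wages = $4471.57 − $307.09 = $4164.48
Federal withholding: $4164.48 × 0.2263 = $942.42
State tax withheld: $4164.48 × 0.075 = $312.34
Municipal income tax: $4164.48 × 0.0053 = $22.07
PFL insurance: only $148247.05 − $145944.63 = $2302.42 of this check is subject → $2302.42 × 0.0044 = $10.13
State unemployment insurance (employee share): $4471.57 × 0.001 = $4.47
Garnishment: $4471.57 × 0.052 = $232.52
Employee stock purchase plan: $4471.57 × 0.057 = $254.88
Vision plan: $336.74
Total deductions = $307.09 + $942.42 + $312.34 + $22.07 + $10.13 + $4.47 + $232.52 + $254.88 + $336.74 = $2422.66
Net pay = $4471.57 − $2422.66 = $2048.91

$2048.91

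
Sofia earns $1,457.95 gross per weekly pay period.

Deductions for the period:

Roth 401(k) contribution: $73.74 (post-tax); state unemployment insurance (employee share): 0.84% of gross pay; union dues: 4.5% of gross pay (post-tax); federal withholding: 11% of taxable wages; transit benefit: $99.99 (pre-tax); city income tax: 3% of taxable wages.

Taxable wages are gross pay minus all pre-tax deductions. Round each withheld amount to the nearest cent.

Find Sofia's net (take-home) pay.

$1,016.24

Transit benefit: $99.99
Taxable wages = $1,457.95 − $99.99 = $1,357.96
Federal withholding: $1,357.96 × 0.11 = $149.38
City income tax: $1,357.96 × 0.03 = $40.74
State unemployment insurance (employee share): $1,457.95 × 0.0084 = $12.25
Roth 401(k) contribution: $73.74
Union dues: $1,457.95 × 0.045 = $65.61
Total deductions = $99.99 + $149.38 + $40.74 + $12.25 + $73.74 + $65.61 = $441.71
Net pay = $1,457.95 − $441.71 = $1,016.24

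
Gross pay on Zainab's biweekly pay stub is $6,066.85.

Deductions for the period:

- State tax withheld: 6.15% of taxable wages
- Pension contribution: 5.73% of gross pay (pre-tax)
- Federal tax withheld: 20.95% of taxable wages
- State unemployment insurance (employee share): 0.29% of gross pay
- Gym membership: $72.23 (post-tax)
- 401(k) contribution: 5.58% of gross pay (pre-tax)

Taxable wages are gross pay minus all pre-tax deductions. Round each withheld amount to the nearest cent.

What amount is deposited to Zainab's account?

Pension contribution: $6,066.85 × 0.0573 = $347.63
401(k) contribution: $6,066.85 × 0.0558 = $338.53
Pre-tax total = $347.63 + $338.53 = $686.16
Taxable wages = $6,066.85 − $686.16 = $5,380.69
State tax withheld: $5,380.69 × 0.0615 = $330.91
Federal tax withheld: $5,380.69 × 0.2095 = $1,127.25
State unemployment insurance (employee share): $6,066.85 × 0.0029 = $17.59
Gym membership: $72.23
Total deductions = $347.63 + $338.53 + $330.91 + $1,127.25 + $17.59 + $72.23 = $2,234.14
Net pay = $6,066.85 − $2,234.14 = $3,832.71

$3,832.71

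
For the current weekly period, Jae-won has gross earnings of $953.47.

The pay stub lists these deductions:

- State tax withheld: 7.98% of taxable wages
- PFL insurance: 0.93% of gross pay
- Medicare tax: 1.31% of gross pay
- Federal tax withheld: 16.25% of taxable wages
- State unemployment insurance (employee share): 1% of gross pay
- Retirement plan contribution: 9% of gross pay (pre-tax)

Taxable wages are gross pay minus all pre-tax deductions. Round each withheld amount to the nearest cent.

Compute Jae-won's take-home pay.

$626.54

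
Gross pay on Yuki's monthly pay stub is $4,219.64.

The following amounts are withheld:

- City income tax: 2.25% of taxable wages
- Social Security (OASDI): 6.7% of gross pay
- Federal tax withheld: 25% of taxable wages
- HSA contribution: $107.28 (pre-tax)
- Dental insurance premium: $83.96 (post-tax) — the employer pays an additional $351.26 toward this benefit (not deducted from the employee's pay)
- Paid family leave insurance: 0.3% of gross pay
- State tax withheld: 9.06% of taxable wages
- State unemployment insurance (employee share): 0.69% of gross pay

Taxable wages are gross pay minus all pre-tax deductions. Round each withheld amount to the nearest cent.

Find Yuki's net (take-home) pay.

HSA contribution: $107.28
Taxable wages = $4,219.64 − $107.28 = $4,112.36
State tax withheld: $4,112.36 × 0.0906 = $372.58
City income tax: $4,112.36 × 0.0225 = $92.53
Federal tax withheld: $4,112.36 × 0.25 = $1,028.09
Paid family leave insurance: $4,219.64 × 0.003 = $12.66
Social Security (OASDI): $4,219.64 × 0.067 = $282.72
State unemployment insurance (employee share): $4,219.64 × 0.0069 = $29.12
Dental insurance premium: $83.96
(Employer's $351.26 toward dental insurance premium is not withheld from the employee.)
Total deductions = $107.28 + $372.58 + $92.53 + $1,028.09 + $12.66 + $282.72 + $29.12 + $83.96 = $2,008.94
Net pay = $4,219.64 − $2,008.94 = $2,210.70

$2,210.70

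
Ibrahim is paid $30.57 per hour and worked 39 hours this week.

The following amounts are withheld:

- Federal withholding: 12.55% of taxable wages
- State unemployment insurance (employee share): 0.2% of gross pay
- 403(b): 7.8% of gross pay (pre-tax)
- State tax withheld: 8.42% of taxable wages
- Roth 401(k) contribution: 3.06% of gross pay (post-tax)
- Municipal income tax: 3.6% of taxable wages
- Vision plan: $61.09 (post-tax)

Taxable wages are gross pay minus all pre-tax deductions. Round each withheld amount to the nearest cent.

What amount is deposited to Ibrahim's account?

$729.21

Gross pay: 39 × $30.57 = $1,192.23
403(b): $1,192.23 × 0.078 = $92.99
Taxable wages = $1,192.23 − $92.99 = $1,099.24
Municipal income tax: $1,099.24 × 0.036 = $39.57
State tax withheld: $1,099.24 × 0.0842 = $92.56
Federal withholding: $1,099.24 × 0.1255 = $137.95
State unemployment insurance (employee share): $1,192.23 × 0.002 = $2.38
Roth 401(k) contribution: $1,192.23 × 0.0306 = $36.48
Vision plan: $61.09
Total deductions = $92.99 + $39.57 + $92.56 + $137.95 + $2.38 + $36.48 + $61.09 = $463.02
Net pay = $1,192.23 − $463.02 = $729.21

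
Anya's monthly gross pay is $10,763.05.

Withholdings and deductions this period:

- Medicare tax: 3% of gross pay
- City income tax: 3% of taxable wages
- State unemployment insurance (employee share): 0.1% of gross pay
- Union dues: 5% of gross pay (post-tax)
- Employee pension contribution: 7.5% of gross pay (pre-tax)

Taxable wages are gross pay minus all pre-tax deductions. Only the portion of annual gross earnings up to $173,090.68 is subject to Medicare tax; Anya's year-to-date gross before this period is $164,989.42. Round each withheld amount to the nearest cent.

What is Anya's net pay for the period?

$8,865.20

Employee pension contribution: $10,763.05 × 0.075 = $807.23
Taxable wages = $10,763.05 − $807.23 = $9,955.82
City income tax: $9,955.82 × 0.03 = $298.67
State unemployment insurance (employee share): $10,763.05 × 0.001 = $10.76
Medicare tax: only $173,090.68 − $164,989.42 = $8,101.26 of this check is subject → $8,101.26 × 0.03 = $243.04
Union dues: $10,763.05 × 0.05 = $538.15
Total deductions = $807.23 + $298.67 + $10.76 + $243.04 + $538.15 = $1,897.85
Net pay = $10,763.05 − $1,897.85 = $8,865.20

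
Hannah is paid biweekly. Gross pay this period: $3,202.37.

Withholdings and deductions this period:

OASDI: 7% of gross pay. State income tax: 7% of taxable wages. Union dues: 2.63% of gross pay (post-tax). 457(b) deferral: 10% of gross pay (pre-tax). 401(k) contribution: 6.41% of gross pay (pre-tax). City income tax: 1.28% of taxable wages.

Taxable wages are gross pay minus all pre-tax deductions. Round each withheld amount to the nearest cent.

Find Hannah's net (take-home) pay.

401(k) contribution: $3,202.37 × 0.0641 = $205.27
457(b) deferral: $3,202.37 × 0.1 = $320.24
Pre-tax total = $205.27 + $320.24 = $525.51
Taxable wages = $3,202.37 − $525.51 = $2,676.86
City income tax: $2,676.86 × 0.0128 = $34.26
State income tax: $2,676.86 × 0.07 = $187.38
OASDI: $3,202.37 × 0.07 = $224.17
Union dues: $3,202.37 × 0.0263 = $84.22
Total deductions = $205.27 + $320.24 + $34.26 + $187.38 + $224.17 + $84.22 = $1,055.54
Net pay = $3,202.37 − $1,055.54 = $2,146.83

$2,146.83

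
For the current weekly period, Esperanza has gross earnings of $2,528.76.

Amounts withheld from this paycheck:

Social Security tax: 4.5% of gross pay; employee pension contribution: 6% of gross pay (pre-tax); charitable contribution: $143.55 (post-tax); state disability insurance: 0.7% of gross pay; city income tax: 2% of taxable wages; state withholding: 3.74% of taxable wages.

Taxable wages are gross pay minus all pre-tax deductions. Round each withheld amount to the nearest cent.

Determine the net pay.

$1,965.55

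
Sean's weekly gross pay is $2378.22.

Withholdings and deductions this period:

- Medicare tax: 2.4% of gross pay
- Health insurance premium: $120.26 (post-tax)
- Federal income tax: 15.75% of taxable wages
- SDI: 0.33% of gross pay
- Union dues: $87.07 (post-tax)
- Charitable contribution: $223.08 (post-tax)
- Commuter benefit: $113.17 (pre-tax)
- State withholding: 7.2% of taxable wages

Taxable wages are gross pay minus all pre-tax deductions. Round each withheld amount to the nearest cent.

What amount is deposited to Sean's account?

$1249.88

Commuter benefit: $113.17
Taxable wages = $2378.22 − $113.17 = $2265.05
State withholding: $2265.05 × 0.072 = $163.08
Federal income tax: $2265.05 × 0.1575 = $356.75
SDI: $2378.22 × 0.0033 = $7.85
Medicare tax: $2378.22 × 0.024 = $57.08
Charitable contribution: $223.08
Health insurance premium: $120.26
Union dues: $87.07
Total deductions = $113.17 + $163.08 + $356.75 + $7.85 + $57.08 + $223.08 + $120.26 + $87.07 = $1128.34
Net pay = $2378.22 − $1128.34 = $1249.88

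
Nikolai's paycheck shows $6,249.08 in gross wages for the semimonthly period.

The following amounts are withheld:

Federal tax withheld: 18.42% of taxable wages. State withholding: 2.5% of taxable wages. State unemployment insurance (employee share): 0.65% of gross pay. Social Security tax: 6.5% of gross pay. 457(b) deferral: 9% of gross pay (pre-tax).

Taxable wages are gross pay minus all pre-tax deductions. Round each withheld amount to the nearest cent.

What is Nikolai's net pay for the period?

$4,050.20

457(b) deferral: $6,249.08 × 0.09 = $562.42
Taxable wages = $6,249.08 − $562.42 = $5,686.66
State withholding: $5,686.66 × 0.025 = $142.17
Federal tax withheld: $5,686.66 × 0.1842 = $1,047.48
State unemployment insurance (employee share): $6,249.08 × 0.0065 = $40.62
Social Security tax: $6,249.08 × 0.065 = $406.19
Total deductions = $562.42 + $142.17 + $1,047.48 + $40.62 + $406.19 = $2,198.88
Net pay = $6,249.08 − $2,198.88 = $4,050.20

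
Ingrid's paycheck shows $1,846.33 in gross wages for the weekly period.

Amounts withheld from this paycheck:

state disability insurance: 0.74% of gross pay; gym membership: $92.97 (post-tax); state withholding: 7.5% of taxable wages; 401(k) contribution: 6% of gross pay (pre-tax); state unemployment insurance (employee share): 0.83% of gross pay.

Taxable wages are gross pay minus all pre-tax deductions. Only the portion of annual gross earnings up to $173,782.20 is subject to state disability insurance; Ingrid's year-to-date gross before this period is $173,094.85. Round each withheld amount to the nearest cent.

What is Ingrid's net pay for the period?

$1,492.00

401(k) contribution: $1,846.33 × 0.06 = $110.78
Taxable wages = $1,846.33 − $110.78 = $1,735.55
State withholding: $1,735.55 × 0.075 = $130.17
State disability insurance: only $173,782.20 − $173,094.85 = $687.35 of this check is subject → $687.35 × 0.0074 = $5.09
State unemployment insurance (employee share): $1,846.33 × 0.0083 = $15.32
Gym membership: $92.97
Total deductions = $110.78 + $130.17 + $5.09 + $15.32 + $92.97 = $354.33
Net pay = $1,846.33 − $354.33 = $1,492.00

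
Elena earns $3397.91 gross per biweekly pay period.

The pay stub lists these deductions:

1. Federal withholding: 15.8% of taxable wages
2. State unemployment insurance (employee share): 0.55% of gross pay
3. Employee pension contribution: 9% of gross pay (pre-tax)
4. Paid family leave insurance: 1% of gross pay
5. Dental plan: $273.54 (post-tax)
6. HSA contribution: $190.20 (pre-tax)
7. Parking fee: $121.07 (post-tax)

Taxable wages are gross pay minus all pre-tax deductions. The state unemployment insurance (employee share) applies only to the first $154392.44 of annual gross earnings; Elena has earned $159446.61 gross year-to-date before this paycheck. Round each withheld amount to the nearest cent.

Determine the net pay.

$2014.81

HSA contribution: $190.20
Employee pension contribution: $3397.91 × 0.09 = $305.81
Pre-tax total = $190.20 + $305.81 = $496.01
Taxable wages = $3397.91 − $496.01 = $2901.90
Federal withholding: $2901.90 × 0.158 = $458.50
State unemployment insurance (employee share): annual cap $154392.44 already reached (YTD $159446.61), so $0.00
Paid family leave insurance: $3397.91 × 0.01 = $33.98
Dental plan: $273.54
Parking fee: $121.07
Total deductions = $190.20 + $305.81 + $458.50 + $0.00 + $33.98 + $273.54 + $121.07 = $1383.10
Net pay = $3397.91 − $1383.10 = $2014.81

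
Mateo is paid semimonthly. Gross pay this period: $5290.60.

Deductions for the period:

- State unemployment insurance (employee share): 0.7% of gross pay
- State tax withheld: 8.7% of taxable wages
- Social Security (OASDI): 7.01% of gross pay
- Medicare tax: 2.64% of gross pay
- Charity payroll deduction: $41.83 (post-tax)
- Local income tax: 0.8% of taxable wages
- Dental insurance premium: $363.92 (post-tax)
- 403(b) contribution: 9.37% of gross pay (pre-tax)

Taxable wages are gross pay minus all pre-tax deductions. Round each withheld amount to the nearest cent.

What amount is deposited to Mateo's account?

$3386.04

403(b) contribution: $5290.60 × 0.0937 = $495.73
Taxable wages = $5290.60 − $495.73 = $4794.87
Local income tax: $4794.87 × 0.008 = $38.36
State tax withheld: $4794.87 × 0.087 = $417.15
State unemployment insurance (employee share): $5290.60 × 0.007 = $37.03
Social Security (OASDI): $5290.60 × 0.0701 = $370.87
Medicare tax: $5290.60 × 0.0264 = $139.67
Charity payroll deduction: $41.83
Dental insurance premium: $363.92
Total deductions = $495.73 + $38.36 + $417.15 + $37.03 + $370.87 + $139.67 + $41.83 + $363.92 = $1904.56
Net pay = $5290.60 − $1904.56 = $3386.04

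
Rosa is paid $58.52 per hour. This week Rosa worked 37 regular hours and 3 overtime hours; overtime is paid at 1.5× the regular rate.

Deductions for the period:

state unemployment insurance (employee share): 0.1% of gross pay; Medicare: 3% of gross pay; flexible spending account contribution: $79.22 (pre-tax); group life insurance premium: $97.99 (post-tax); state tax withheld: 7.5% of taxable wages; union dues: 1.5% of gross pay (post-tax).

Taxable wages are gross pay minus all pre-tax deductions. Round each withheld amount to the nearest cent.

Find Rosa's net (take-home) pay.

$1,963.45

Regular pay: 37 × $58.52 = $2,165.24
Overtime pay: 3 × $58.52 × 1.5 = $263.34
Gross pay = $2,165.24 + $263.34 = $2,428.58
Flexible spending account contribution: $79.22
Taxable wages = $2,428.58 − $79.22 = $2,349.36
State tax withheld: $2,349.36 × 0.075 = $176.20
Medicare: $2,428.58 × 0.03 = $72.86
State unemployment insurance (employee share): $2,428.58 × 0.001 = $2.43
Group life insurance premium: $97.99
Union dues: $2,428.58 × 0.015 = $36.43
Total deductions = $79.22 + $176.20 + $72.86 + $2.43 + $97.99 + $36.43 = $465.13
Net pay = $2,428.58 − $465.13 = $1,963.45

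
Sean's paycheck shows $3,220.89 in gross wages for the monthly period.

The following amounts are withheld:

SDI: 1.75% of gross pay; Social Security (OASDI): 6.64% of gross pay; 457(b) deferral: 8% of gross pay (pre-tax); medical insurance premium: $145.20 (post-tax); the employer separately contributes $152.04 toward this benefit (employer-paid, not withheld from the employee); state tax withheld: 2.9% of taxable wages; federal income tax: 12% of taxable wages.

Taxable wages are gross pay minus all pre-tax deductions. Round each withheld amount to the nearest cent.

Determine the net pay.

$2,106.26

457(b) deferral: $3,220.89 × 0.08 = $257.67
Taxable wages = $3,220.89 − $257.67 = $2,963.22
Federal income tax: $2,963.22 × 0.12 = $355.59
State tax withheld: $2,963.22 × 0.029 = $85.93
SDI: $3,220.89 × 0.0175 = $56.37
Social Security (OASDI): $3,220.89 × 0.0664 = $213.87
Medical insurance premium: $145.20
(Employer's $152.04 toward medical insurance premium is not withheld from the employee.)
Total deductions = $257.67 + $355.59 + $85.93 + $56.37 + $213.87 + $145.20 = $1,114.63
Net pay = $3,220.89 − $1,114.63 = $2,106.26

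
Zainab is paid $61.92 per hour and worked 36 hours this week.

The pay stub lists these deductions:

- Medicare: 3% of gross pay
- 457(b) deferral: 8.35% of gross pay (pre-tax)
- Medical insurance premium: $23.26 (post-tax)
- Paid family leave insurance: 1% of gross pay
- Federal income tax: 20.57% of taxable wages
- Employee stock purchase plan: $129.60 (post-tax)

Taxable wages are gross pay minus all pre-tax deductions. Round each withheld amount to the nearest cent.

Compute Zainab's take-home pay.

Gross pay: 36 × $61.92 = $2,229.12
457(b) deferral: $2,229.12 × 0.0835 = $186.13
Taxable wages = $2,229.12 − $186.13 = $2,042.99
Federal income tax: $2,042.99 × 0.2057 = $420.24
Medicare: $2,229.12 × 0.03 = $66.87
Paid family leave insurance: $2,229.12 × 0.01 = $22.29
Employee stock purchase plan: $129.60
Medical insurance premium: $23.26
Total deductions = $186.13 + $420.24 + $66.87 + $22.29 + $129.60 + $23.26 = $848.39
Net pay = $2,229.12 − $848.39 = $1,380.73

$1,380.73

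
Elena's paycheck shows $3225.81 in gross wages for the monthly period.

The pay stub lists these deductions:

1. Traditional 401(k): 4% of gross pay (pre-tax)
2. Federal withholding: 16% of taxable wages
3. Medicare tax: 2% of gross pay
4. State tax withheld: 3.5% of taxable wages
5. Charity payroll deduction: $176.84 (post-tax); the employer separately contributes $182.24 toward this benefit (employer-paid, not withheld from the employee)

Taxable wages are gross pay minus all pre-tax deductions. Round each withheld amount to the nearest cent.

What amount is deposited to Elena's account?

$2251.55

Traditional 401(k): $3225.81 × 0.04 = $129.03
Taxable wages = $3225.81 − $129.03 = $3096.78
State tax withheld: $3096.78 × 0.035 = $108.39
Federal withholding: $3096.78 × 0.16 = $495.48
Medicare tax: $3225.81 × 0.02 = $64.52
Charity payroll deduction: $176.84
(Employer's $182.24 toward charity payroll deduction is not withheld from the employee.)
Total deductions = $129.03 + $108.39 + $495.48 + $64.52 + $176.84 = $974.26
Net pay = $3225.81 − $974.26 = $2251.55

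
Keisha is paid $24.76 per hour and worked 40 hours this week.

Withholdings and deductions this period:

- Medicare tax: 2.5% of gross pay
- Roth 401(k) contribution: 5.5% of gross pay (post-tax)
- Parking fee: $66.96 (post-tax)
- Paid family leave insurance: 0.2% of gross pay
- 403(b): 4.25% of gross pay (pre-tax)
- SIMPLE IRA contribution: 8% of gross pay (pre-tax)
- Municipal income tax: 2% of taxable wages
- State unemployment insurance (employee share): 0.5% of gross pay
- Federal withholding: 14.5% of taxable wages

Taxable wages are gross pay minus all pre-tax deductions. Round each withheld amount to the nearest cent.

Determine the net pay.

Gross pay: 40 × $24.76 = $990.40
SIMPLE IRA contribution: $990.40 × 0.08 = $79.23
403(b): $990.40 × 0.0425 = $42.09
Pre-tax total = $79.23 + $42.09 = $121.32
Taxable wages = $990.40 − $121.32 = $869.08
Federal withholding: $869.08 × 0.145 = $126.02
Municipal income tax: $869.08 × 0.02 = $17.38
State unemployment insurance (employee share): $990.40 × 0.005 = $4.95
Paid family leave insurance: $990.40 × 0.002 = $1.98
Medicare tax: $990.40 × 0.025 = $24.76
Roth 401(k) contribution: $990.40 × 0.055 = $54.47
Parking fee: $66.96
Total deductions = $79.23 + $42.09 + $126.02 + $17.38 + $4.95 + $1.98 + $24.76 + $54.47 + $66.96 = $417.84
Net pay = $990.40 − $417.84 = $572.56

$572.56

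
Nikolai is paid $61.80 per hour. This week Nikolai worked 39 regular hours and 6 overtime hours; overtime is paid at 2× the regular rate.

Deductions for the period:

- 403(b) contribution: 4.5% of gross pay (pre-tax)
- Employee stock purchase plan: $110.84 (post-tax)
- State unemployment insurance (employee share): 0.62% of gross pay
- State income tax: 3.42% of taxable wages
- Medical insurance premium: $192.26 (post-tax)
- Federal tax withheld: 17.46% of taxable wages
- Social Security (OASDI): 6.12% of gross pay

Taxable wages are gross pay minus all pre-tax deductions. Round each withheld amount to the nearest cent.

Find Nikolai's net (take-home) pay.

Regular pay: 39 × $61.80 = $2410.20
Overtime pay: 6 × $61.80 × 2 = $741.60
Gross pay = $2410.20 + $741.60 = $3151.80
403(b) contribution: $3151.80 × 0.045 = $141.83
Taxable wages = $3151.80 − $141.83 = $3009.97
State income tax: $3009.97 × 0.0342 = $102.94
Federal tax withheld: $3009.97 × 0.1746 = $525.54
State unemployment insurance (employee share): $3151.80 × 0.0062 = $19.54
Social Security (OASDI): $3151.80 × 0.0612 = $192.89
Medical insurance premium: $192.26
Employee stock purchase plan: $110.84
Total deductions = $141.83 + $102.94 + $525.54 + $19.54 + $192.89 + $192.26 + $110.84 = $1285.84
Net pay = $3151.80 − $1285.84 = $1865.96

$1865.96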